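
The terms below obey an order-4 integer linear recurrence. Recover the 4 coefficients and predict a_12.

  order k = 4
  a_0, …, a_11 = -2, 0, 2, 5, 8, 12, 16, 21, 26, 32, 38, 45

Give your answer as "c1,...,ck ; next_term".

2,0,-2,1 ; 52

  a_4 = 2·5 + 0·2 + -2·0 + 1·-2 = 8
  a_5 = 2·8 + 0·5 + -2·2 + 1·0 = 12
  a_6 = 2·12 + 0·8 + -2·5 + 1·2 = 16
  a_7 = 2·16 + 0·12 + -2·8 + 1·5 = 21
  a_8 = 2·21 + 0·16 + -2·12 + 1·8 = 26
  a_9 = 2·26 + 0·21 + -2·16 + 1·12 = 32
  a_10 = 2·32 + 0·26 + -2·21 + 1·16 = 38
  a_11 = 2·38 + 0·32 + -2·26 + 1·21 = 45
  a_12 = 2·45 + 0·38 + -2·32 + 1·26 = 52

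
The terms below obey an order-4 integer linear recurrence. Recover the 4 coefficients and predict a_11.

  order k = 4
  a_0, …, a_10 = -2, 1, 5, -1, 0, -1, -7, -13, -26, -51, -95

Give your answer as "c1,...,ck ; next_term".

2,0,0,-1 ; -177

  a_4 = 2·-1 + 0·5 + 0·1 + -1·-2 = 0
  a_5 = 2·0 + 0·-1 + 0·5 + -1·1 = -1
  a_6 = 2·-1 + 0·0 + 0·-1 + -1·5 = -7
  a_7 = 2·-7 + 0·-1 + 0·0 + -1·-1 = -13
  a_8 = 2·-13 + 0·-7 + 0·-1 + -1·0 = -26
  a_9 = 2·-26 + 0·-13 + 0·-7 + -1·-1 = -51
  a_10 = 2·-51 + 0·-26 + 0·-13 + -1·-7 = -95
  a_11 = 2·-95 + 0·-51 + 0·-26 + -1·-13 = -177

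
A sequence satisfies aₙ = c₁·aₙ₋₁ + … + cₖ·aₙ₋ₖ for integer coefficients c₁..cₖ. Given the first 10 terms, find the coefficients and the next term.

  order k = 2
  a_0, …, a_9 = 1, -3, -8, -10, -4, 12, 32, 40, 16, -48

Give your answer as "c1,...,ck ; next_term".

  a_2 = 2·-3 + -2·1 = -8
  a_3 = 2·-8 + -2·-3 = -10
  a_4 = 2·-10 + -2·-8 = -4
  a_5 = 2·-4 + -2·-10 = 12
  a_6 = 2·12 + -2·-4 = 32
  a_7 = 2·32 + -2·12 = 40
  a_8 = 2·40 + -2·32 = 16
  a_9 = 2·16 + -2·40 = -48
  a_10 = 2·-48 + -2·16 = -128

2,-2 ; -128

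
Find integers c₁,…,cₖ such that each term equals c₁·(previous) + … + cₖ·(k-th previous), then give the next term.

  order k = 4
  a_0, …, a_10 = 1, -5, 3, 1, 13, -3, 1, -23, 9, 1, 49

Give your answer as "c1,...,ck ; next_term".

1,0,-2,2 ; -15

  a_4 = 1·1 + 0·3 + -2·-5 + 2·1 = 13
  a_5 = 1·13 + 0·1 + -2·3 + 2·-5 = -3
  a_6 = 1·-3 + 0·13 + -2·1 + 2·3 = 1
  a_7 = 1·1 + 0·-3 + -2·13 + 2·1 = -23
  a_8 = 1·-23 + 0·1 + -2·-3 + 2·13 = 9
  a_9 = 1·9 + 0·-23 + -2·1 + 2·-3 = 1
  a_10 = 1·1 + 0·9 + -2·-23 + 2·1 = 49
  a_11 = 1·49 + 0·1 + -2·9 + 2·-23 = -15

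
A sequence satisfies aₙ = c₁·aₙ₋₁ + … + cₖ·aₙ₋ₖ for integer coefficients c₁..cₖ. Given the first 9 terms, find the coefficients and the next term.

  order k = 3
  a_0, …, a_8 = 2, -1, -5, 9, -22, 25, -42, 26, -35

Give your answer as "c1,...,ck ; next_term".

  a_3 = -1·-5 + 2·-1 + 3·2 = 9
  a_4 = -1·9 + 2·-5 + 3·-1 = -22
  a_5 = -1·-22 + 2·9 + 3·-5 = 25
  a_6 = -1·25 + 2·-22 + 3·9 = -42
  a_7 = -1·-42 + 2·25 + 3·-22 = 26
  a_8 = -1·26 + 2·-42 + 3·25 = -35
  a_9 = -1·-35 + 2·26 + 3·-42 = -39

-1,2,3 ; -39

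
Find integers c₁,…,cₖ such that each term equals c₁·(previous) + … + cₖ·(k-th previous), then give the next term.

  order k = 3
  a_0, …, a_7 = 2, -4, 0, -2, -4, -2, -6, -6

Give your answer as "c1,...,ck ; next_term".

0,1,1 ; -8

  a_3 = 0·0 + 1·-4 + 1·2 = -2
  a_4 = 0·-2 + 1·0 + 1·-4 = -4
  a_5 = 0·-4 + 1·-2 + 1·0 = -2
  a_6 = 0·-2 + 1·-4 + 1·-2 = -6
  a_7 = 0·-6 + 1·-2 + 1·-4 = -6
  a_8 = 0·-6 + 1·-6 + 1·-2 = -8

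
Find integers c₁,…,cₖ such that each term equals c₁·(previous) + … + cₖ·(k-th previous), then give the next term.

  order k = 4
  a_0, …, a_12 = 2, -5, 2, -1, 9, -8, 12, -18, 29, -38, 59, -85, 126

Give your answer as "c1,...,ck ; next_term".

  a_4 = 0·-1 + 1·2 + -1·-5 + 1·2 = 9
  a_5 = 0·9 + 1·-1 + -1·2 + 1·-5 = -8
  a_6 = 0·-8 + 1·9 + -1·-1 + 1·2 = 12
  a_7 = 0·12 + 1·-8 + -1·9 + 1·-1 = -18
  a_8 = 0·-18 + 1·12 + -1·-8 + 1·9 = 29
  a_9 = 0·29 + 1·-18 + -1·12 + 1·-8 = -38
  a_10 = 0·-38 + 1·29 + -1·-18 + 1·12 = 59
  a_11 = 0·59 + 1·-38 + -1·29 + 1·-18 = -85
  a_12 = 0·-85 + 1·59 + -1·-38 + 1·29 = 126
  a_13 = 0·126 + 1·-85 + -1·59 + 1·-38 = -182

0,1,-1,1 ; -182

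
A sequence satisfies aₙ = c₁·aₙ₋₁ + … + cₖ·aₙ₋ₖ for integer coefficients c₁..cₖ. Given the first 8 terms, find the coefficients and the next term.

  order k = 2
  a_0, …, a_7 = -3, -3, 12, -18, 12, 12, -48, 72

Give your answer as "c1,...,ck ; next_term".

-2,-2 ; -48

  a_2 = -2·-3 + -2·-3 = 12
  a_3 = -2·12 + -2·-3 = -18
  a_4 = -2·-18 + -2·12 = 12
  a_5 = -2·12 + -2·-18 = 12
  a_6 = -2·12 + -2·12 = -48
  a_7 = -2·-48 + -2·12 = 72
  a_8 = -2·72 + -2·-48 = -48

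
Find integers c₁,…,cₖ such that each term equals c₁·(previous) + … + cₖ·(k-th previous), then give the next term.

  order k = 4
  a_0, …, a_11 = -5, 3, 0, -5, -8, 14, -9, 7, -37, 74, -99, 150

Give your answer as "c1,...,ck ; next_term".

-1,0,-1,2 ; -298

  a_4 = -1·-5 + 0·0 + -1·3 + 2·-5 = -8
  a_5 = -1·-8 + 0·-5 + -1·0 + 2·3 = 14
  a_6 = -1·14 + 0·-8 + -1·-5 + 2·0 = -9
  a_7 = -1·-9 + 0·14 + -1·-8 + 2·-5 = 7
  a_8 = -1·7 + 0·-9 + -1·14 + 2·-8 = -37
  a_9 = -1·-37 + 0·7 + -1·-9 + 2·14 = 74
  a_10 = -1·74 + 0·-37 + -1·7 + 2·-9 = -99
  a_11 = -1·-99 + 0·74 + -1·-37 + 2·7 = 150
  a_12 = -1·150 + 0·-99 + -1·74 + 2·-37 = -298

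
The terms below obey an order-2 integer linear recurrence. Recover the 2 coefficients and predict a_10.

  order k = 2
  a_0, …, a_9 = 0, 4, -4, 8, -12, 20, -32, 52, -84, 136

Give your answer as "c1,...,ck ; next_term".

-1,1 ; -220

  a_2 = -1·4 + 1·0 = -4
  a_3 = -1·-4 + 1·4 = 8
  a_4 = -1·8 + 1·-4 = -12
  a_5 = -1·-12 + 1·8 = 20
  a_6 = -1·20 + 1·-12 = -32
  a_7 = -1·-32 + 1·20 = 52
  a_8 = -1·52 + 1·-32 = -84
  a_9 = -1·-84 + 1·52 = 136
  a_10 = -1·136 + 1·-84 = -220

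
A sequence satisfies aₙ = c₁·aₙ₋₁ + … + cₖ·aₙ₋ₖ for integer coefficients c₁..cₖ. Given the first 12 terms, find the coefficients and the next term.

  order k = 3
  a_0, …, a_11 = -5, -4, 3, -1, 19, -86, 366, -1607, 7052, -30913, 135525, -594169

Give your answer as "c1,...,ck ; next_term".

  a_3 = -4·3 + 1·-4 + -3·-5 = -1
  a_4 = -4·-1 + 1·3 + -3·-4 = 19
  a_5 = -4·19 + 1·-1 + -3·3 = -86
  a_6 = -4·-86 + 1·19 + -3·-1 = 366
  a_7 = -4·366 + 1·-86 + -3·19 = -1607
  a_8 = -4·-1607 + 1·366 + -3·-86 = 7052
  a_9 = -4·7052 + 1·-1607 + -3·366 = -30913
  a_10 = -4·-30913 + 1·7052 + -3·-1607 = 135525
  a_11 = -4·135525 + 1·-30913 + -3·7052 = -594169
  a_12 = -4·-594169 + 1·135525 + -3·-30913 = 2604940

-4,1,-3 ; 2604940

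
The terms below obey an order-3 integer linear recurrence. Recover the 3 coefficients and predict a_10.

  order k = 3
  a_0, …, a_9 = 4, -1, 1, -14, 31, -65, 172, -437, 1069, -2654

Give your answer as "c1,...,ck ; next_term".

-2,0,-3 ; 6619

  a_3 = -2·1 + 0·-1 + -3·4 = -14
  a_4 = -2·-14 + 0·1 + -3·-1 = 31
  a_5 = -2·31 + 0·-14 + -3·1 = -65
  a_6 = -2·-65 + 0·31 + -3·-14 = 172
  a_7 = -2·172 + 0·-65 + -3·31 = -437
  a_8 = -2·-437 + 0·172 + -3·-65 = 1069
  a_9 = -2·1069 + 0·-437 + -3·172 = -2654
  a_10 = -2·-2654 + 0·1069 + -3·-437 = 6619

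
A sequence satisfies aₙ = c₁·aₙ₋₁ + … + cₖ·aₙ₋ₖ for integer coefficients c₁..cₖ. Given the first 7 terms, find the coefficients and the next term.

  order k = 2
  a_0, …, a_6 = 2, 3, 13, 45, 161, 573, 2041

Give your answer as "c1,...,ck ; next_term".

  a_2 = 3·3 + 2·2 = 13
  a_3 = 3·13 + 2·3 = 45
  a_4 = 3·45 + 2·13 = 161
  a_5 = 3·161 + 2·45 = 573
  a_6 = 3·573 + 2·161 = 2041
  a_7 = 3·2041 + 2·573 = 7269

3,2 ; 7269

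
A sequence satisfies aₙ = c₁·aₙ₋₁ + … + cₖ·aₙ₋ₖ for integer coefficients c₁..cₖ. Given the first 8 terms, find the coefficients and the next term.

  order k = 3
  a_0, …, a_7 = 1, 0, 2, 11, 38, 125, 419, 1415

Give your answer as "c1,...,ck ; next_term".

  a_3 = 4·2 + -3·0 + 3·1 = 11
  a_4 = 4·11 + -3·2 + 3·0 = 38
  a_5 = 4·38 + -3·11 + 3·2 = 125
  a_6 = 4·125 + -3·38 + 3·11 = 419
  a_7 = 4·419 + -3·125 + 3·38 = 1415
  a_8 = 4·1415 + -3·419 + 3·125 = 4778

4,-3,3 ; 4778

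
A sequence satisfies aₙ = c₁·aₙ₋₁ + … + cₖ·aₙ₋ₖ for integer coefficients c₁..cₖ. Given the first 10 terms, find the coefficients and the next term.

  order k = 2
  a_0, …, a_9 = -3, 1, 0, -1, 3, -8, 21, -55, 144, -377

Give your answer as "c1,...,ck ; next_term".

  a_2 = -3·1 + -1·-3 = 0
  a_3 = -3·0 + -1·1 = -1
  a_4 = -3·-1 + -1·0 = 3
  a_5 = -3·3 + -1·-1 = -8
  a_6 = -3·-8 + -1·3 = 21
  a_7 = -3·21 + -1·-8 = -55
  a_8 = -3·-55 + -1·21 = 144
  a_9 = -3·144 + -1·-55 = -377
  a_10 = -3·-377 + -1·144 = 987

-3,-1 ; 987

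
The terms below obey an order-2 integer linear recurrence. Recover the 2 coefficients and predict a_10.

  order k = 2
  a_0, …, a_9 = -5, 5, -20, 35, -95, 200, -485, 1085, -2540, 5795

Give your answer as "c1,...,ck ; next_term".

-1,3 ; -13415

  a_2 = -1·5 + 3·-5 = -20
  a_3 = -1·-20 + 3·5 = 35
  a_4 = -1·35 + 3·-20 = -95
  a_5 = -1·-95 + 3·35 = 200
  a_6 = -1·200 + 3·-95 = -485
  a_7 = -1·-485 + 3·200 = 1085
  a_8 = -1·1085 + 3·-485 = -2540
  a_9 = -1·-2540 + 3·1085 = 5795
  a_10 = -1·5795 + 3·-2540 = -13415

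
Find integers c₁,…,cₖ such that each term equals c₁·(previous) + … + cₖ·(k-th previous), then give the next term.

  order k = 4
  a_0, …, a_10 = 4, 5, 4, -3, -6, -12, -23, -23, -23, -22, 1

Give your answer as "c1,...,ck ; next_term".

  a_4 = 1·-3 + 0·4 + 1·5 + -2·4 = -6
  a_5 = 1·-6 + 0·-3 + 1·4 + -2·5 = -12
  a_6 = 1·-12 + 0·-6 + 1·-3 + -2·4 = -23
  a_7 = 1·-23 + 0·-12 + 1·-6 + -2·-3 = -23
  a_8 = 1·-23 + 0·-23 + 1·-12 + -2·-6 = -23
  a_9 = 1·-23 + 0·-23 + 1·-23 + -2·-12 = -22
  a_10 = 1·-22 + 0·-23 + 1·-23 + -2·-23 = 1
  a_11 = 1·1 + 0·-22 + 1·-23 + -2·-23 = 24

1,0,1,-2 ; 24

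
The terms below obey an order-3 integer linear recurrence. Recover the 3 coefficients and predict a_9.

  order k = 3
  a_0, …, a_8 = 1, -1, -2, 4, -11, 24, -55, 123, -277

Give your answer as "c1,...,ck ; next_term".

  a_3 = -2·-2 + 1·-1 + 1·1 = 4
  a_4 = -2·4 + 1·-2 + 1·-1 = -11
  a_5 = -2·-11 + 1·4 + 1·-2 = 24
  a_6 = -2·24 + 1·-11 + 1·4 = -55
  a_7 = -2·-55 + 1·24 + 1·-11 = 123
  a_8 = -2·123 + 1·-55 + 1·24 = -277
  a_9 = -2·-277 + 1·123 + 1·-55 = 622

-2,1,1 ; 622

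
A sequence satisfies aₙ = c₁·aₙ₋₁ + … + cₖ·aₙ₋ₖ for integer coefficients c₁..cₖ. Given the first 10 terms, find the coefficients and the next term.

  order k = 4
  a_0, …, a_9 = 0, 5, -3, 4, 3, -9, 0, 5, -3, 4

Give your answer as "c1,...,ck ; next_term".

0,-1,0,-1 ; 3

  a_4 = 0·4 + -1·-3 + 0·5 + -1·0 = 3
  a_5 = 0·3 + -1·4 + 0·-3 + -1·5 = -9
  a_6 = 0·-9 + -1·3 + 0·4 + -1·-3 = 0
  a_7 = 0·0 + -1·-9 + 0·3 + -1·4 = 5
  a_8 = 0·5 + -1·0 + 0·-9 + -1·3 = -3
  a_9 = 0·-3 + -1·5 + 0·0 + -1·-9 = 4
  a_10 = 0·4 + -1·-3 + 0·5 + -1·0 = 3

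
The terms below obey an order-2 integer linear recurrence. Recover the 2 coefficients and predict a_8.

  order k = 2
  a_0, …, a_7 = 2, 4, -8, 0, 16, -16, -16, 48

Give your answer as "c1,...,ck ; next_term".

  a_2 = -1·4 + -2·2 = -8
  a_3 = -1·-8 + -2·4 = 0
  a_4 = -1·0 + -2·-8 = 16
  a_5 = -1·16 + -2·0 = -16
  a_6 = -1·-16 + -2·16 = -16
  a_7 = -1·-16 + -2·-16 = 48
  a_8 = -1·48 + -2·-16 = -16

-1,-2 ; -16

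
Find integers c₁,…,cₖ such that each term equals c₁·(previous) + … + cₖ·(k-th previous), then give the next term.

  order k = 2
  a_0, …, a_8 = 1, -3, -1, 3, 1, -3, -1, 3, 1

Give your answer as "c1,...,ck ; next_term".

0,-1 ; -3

  a_2 = 0·-3 + -1·1 = -1
  a_3 = 0·-1 + -1·-3 = 3
  a_4 = 0·3 + -1·-1 = 1
  a_5 = 0·1 + -1·3 = -3
  a_6 = 0·-3 + -1·1 = -1
  a_7 = 0·-1 + -1·-3 = 3
  a_8 = 0·3 + -1·-1 = 1
  a_9 = 0·1 + -1·3 = -3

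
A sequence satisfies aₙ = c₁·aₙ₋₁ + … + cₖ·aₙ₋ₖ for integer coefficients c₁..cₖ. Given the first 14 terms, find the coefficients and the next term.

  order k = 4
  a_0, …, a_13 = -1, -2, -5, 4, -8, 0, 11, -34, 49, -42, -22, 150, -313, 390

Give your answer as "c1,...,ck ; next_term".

-2,-1,2,1 ; -189

  a_4 = -2·4 + -1·-5 + 2·-2 + 1·-1 = -8
  a_5 = -2·-8 + -1·4 + 2·-5 + 1·-2 = 0
  a_6 = -2·0 + -1·-8 + 2·4 + 1·-5 = 11
  a_7 = -2·11 + -1·0 + 2·-8 + 1·4 = -34
  a_8 = -2·-34 + -1·11 + 2·0 + 1·-8 = 49
  a_9 = -2·49 + -1·-34 + 2·11 + 1·0 = -42
  a_10 = -2·-42 + -1·49 + 2·-34 + 1·11 = -22
  a_11 = -2·-22 + -1·-42 + 2·49 + 1·-34 = 150
  a_12 = -2·150 + -1·-22 + 2·-42 + 1·49 = -313
  a_13 = -2·-313 + -1·150 + 2·-22 + 1·-42 = 390
  a_14 = -2·390 + -1·-313 + 2·150 + 1·-22 = -189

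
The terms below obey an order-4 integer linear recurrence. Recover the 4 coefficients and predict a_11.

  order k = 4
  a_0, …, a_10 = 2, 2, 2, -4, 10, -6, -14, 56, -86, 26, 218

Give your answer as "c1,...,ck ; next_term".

  a_4 = -2·-4 + -2·2 + 2·2 + 1·2 = 10
  a_5 = -2·10 + -2·-4 + 2·2 + 1·2 = -6
  a_6 = -2·-6 + -2·10 + 2·-4 + 1·2 = -14
  a_7 = -2·-14 + -2·-6 + 2·10 + 1·-4 = 56
  a_8 = -2·56 + -2·-14 + 2·-6 + 1·10 = -86
  a_9 = -2·-86 + -2·56 + 2·-14 + 1·-6 = 26
  a_10 = -2·26 + -2·-86 + 2·56 + 1·-14 = 218
  a_11 = -2·218 + -2·26 + 2·-86 + 1·56 = -604

-2,-2,2,1 ; -604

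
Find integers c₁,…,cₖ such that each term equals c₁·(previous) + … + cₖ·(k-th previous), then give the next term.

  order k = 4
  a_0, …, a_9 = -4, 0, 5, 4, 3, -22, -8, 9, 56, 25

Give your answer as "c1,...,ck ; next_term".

  a_4 = -1·4 + -1·5 + -3·0 + -3·-4 = 3
  a_5 = -1·3 + -1·4 + -3·5 + -3·0 = -22
  a_6 = -1·-22 + -1·3 + -3·4 + -3·5 = -8
  a_7 = -1·-8 + -1·-22 + -3·3 + -3·4 = 9
  a_8 = -1·9 + -1·-8 + -3·-22 + -3·3 = 56
  a_9 = -1·56 + -1·9 + -3·-8 + -3·-22 = 25
  a_10 = -1·25 + -1·56 + -3·9 + -3·-8 = -84

-1,-1,-3,-3 ; -84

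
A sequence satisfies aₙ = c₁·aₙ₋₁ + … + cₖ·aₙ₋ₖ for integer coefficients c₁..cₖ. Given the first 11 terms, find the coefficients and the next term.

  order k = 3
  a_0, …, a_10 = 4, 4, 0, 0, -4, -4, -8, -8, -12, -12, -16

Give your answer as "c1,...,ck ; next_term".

  a_3 = 1·0 + 1·4 + -1·4 = 0
  a_4 = 1·0 + 1·0 + -1·4 = -4
  a_5 = 1·-4 + 1·0 + -1·0 = -4
  a_6 = 1·-4 + 1·-4 + -1·0 = -8
  a_7 = 1·-8 + 1·-4 + -1·-4 = -8
  a_8 = 1·-8 + 1·-8 + -1·-4 = -12
  a_9 = 1·-12 + 1·-8 + -1·-8 = -12
  a_10 = 1·-12 + 1·-12 + -1·-8 = -16
  a_11 = 1·-16 + 1·-12 + -1·-12 = -16

1,1,-1 ; -16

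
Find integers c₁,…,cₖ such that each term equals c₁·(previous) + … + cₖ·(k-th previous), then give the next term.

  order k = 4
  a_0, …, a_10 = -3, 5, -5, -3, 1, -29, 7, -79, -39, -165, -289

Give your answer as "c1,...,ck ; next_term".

  a_4 = 0·-3 + 3·-5 + 2·5 + -2·-3 = 1
  a_5 = 0·1 + 3·-3 + 2·-5 + -2·5 = -29
  a_6 = 0·-29 + 3·1 + 2·-3 + -2·-5 = 7
  a_7 = 0·7 + 3·-29 + 2·1 + -2·-3 = -79
  a_8 = 0·-79 + 3·7 + 2·-29 + -2·1 = -39
  a_9 = 0·-39 + 3·-79 + 2·7 + -2·-29 = -165
  a_10 = 0·-165 + 3·-39 + 2·-79 + -2·7 = -289
  a_11 = 0·-289 + 3·-165 + 2·-39 + -2·-79 = -415

0,3,2,-2 ; -415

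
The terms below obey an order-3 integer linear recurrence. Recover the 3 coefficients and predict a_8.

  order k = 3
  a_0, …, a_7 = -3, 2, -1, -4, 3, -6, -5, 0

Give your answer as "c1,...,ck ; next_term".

  a_3 = 0·-1 + 1·2 + 2·-3 = -4
  a_4 = 0·-4 + 1·-1 + 2·2 = 3
  a_5 = 0·3 + 1·-4 + 2·-1 = -6
  a_6 = 0·-6 + 1·3 + 2·-4 = -5
  a_7 = 0·-5 + 1·-6 + 2·3 = 0
  a_8 = 0·0 + 1·-5 + 2·-6 = -17

0,1,2 ; -17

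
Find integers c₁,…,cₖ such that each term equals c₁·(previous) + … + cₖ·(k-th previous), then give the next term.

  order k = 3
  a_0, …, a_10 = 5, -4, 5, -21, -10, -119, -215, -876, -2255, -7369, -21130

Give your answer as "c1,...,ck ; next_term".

2,4,-3 ; -64971

  a_3 = 2·5 + 4·-4 + -3·5 = -21
  a_4 = 2·-21 + 4·5 + -3·-4 = -10
  a_5 = 2·-10 + 4·-21 + -3·5 = -119
  a_6 = 2·-119 + 4·-10 + -3·-21 = -215
  a_7 = 2·-215 + 4·-119 + -3·-10 = -876
  a_8 = 2·-876 + 4·-215 + -3·-119 = -2255
  a_9 = 2·-2255 + 4·-876 + -3·-215 = -7369
  a_10 = 2·-7369 + 4·-2255 + -3·-876 = -21130
  a_11 = 2·-21130 + 4·-7369 + -3·-2255 = -64971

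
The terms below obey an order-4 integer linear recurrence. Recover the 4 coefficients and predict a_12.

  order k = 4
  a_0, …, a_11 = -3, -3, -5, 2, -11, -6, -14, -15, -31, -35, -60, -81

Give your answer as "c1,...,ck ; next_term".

  a_4 = 0·2 + 1·-5 + 1·-3 + 1·-3 = -11
  a_5 = 0·-11 + 1·2 + 1·-5 + 1·-3 = -6
  a_6 = 0·-6 + 1·-11 + 1·2 + 1·-5 = -14
  a_7 = 0·-14 + 1·-6 + 1·-11 + 1·2 = -15
  a_8 = 0·-15 + 1·-14 + 1·-6 + 1·-11 = -31
  a_9 = 0·-31 + 1·-15 + 1·-14 + 1·-6 = -35
  a_10 = 0·-35 + 1·-31 + 1·-15 + 1·-14 = -60
  a_11 = 0·-60 + 1·-35 + 1·-31 + 1·-15 = -81
  a_12 = 0·-81 + 1·-60 + 1·-35 + 1·-31 = -126

0,1,1,1 ; -126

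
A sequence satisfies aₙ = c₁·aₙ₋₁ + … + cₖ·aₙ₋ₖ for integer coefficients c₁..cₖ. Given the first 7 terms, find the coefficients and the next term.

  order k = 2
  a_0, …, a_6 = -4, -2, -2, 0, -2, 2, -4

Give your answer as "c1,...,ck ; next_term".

  a_2 = -1·-2 + 1·-4 = -2
  a_3 = -1·-2 + 1·-2 = 0
  a_4 = -1·0 + 1·-2 = -2
  a_5 = -1·-2 + 1·0 = 2
  a_6 = -1·2 + 1·-2 = -4
  a_7 = -1·-4 + 1·2 = 6

-1,1 ; 6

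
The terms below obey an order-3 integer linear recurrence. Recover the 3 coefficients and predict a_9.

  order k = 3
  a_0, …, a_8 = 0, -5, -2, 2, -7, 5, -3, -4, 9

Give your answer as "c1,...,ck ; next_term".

  a_3 = -1·-2 + 0·-5 + 1·0 = 2
  a_4 = -1·2 + 0·-2 + 1·-5 = -7
  a_5 = -1·-7 + 0·2 + 1·-2 = 5
  a_6 = -1·5 + 0·-7 + 1·2 = -3
  a_7 = -1·-3 + 0·5 + 1·-7 = -4
  a_8 = -1·-4 + 0·-3 + 1·5 = 9
  a_9 = -1·9 + 0·-4 + 1·-3 = -12

-1,0,1 ; -12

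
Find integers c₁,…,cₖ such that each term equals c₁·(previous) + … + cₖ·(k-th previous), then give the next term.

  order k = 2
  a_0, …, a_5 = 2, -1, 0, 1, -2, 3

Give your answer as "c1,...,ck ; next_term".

-2,-1 ; -4

  a_2 = -2·-1 + -1·2 = 0
  a_3 = -2·0 + -1·-1 = 1
  a_4 = -2·1 + -1·0 = -2
  a_5 = -2·-2 + -1·1 = 3
  a_6 = -2·3 + -1·-2 = -4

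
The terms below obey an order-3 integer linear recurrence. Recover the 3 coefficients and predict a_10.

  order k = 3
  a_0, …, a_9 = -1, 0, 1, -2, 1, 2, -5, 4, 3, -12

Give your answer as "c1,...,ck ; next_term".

  a_3 = -1·1 + -1·0 + 1·-1 = -2
  a_4 = -1·-2 + -1·1 + 1·0 = 1
  a_5 = -1·1 + -1·-2 + 1·1 = 2
  a_6 = -1·2 + -1·1 + 1·-2 = -5
  a_7 = -1·-5 + -1·2 + 1·1 = 4
  a_8 = -1·4 + -1·-5 + 1·2 = 3
  a_9 = -1·3 + -1·4 + 1·-5 = -12
  a_10 = -1·-12 + -1·3 + 1·4 = 13

-1,-1,1 ; 13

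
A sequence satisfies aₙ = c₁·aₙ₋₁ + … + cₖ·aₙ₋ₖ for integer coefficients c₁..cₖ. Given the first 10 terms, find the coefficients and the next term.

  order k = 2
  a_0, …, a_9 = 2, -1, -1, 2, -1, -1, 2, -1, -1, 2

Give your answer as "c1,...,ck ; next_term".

  a_2 = -1·-1 + -1·2 = -1
  a_3 = -1·-1 + -1·-1 = 2
  a_4 = -1·2 + -1·-1 = -1
  a_5 = -1·-1 + -1·2 = -1
  a_6 = -1·-1 + -1·-1 = 2
  a_7 = -1·2 + -1·-1 = -1
  a_8 = -1·-1 + -1·2 = -1
  a_9 = -1·-1 + -1·-1 = 2
  a_10 = -1·2 + -1·-1 = -1

-1,-1 ; -1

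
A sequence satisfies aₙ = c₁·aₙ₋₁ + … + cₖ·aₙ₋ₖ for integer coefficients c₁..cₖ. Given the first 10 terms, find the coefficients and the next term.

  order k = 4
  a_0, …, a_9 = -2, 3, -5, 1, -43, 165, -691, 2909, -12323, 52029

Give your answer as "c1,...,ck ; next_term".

-3,4,-4,4 ; -219779

  a_4 = -3·1 + 4·-5 + -4·3 + 4·-2 = -43
  a_5 = -3·-43 + 4·1 + -4·-5 + 4·3 = 165
  a_6 = -3·165 + 4·-43 + -4·1 + 4·-5 = -691
  a_7 = -3·-691 + 4·165 + -4·-43 + 4·1 = 2909
  a_8 = -3·2909 + 4·-691 + -4·165 + 4·-43 = -12323
  a_9 = -3·-12323 + 4·2909 + -4·-691 + 4·165 = 52029
  a_10 = -3·52029 + 4·-12323 + -4·2909 + 4·-691 = -219779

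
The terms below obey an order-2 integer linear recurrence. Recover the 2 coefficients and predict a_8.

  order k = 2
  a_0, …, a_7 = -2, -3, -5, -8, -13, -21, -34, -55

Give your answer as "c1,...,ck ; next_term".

1,1 ; -89

  a_2 = 1·-3 + 1·-2 = -5
  a_3 = 1·-5 + 1·-3 = -8
  a_4 = 1·-8 + 1·-5 = -13
  a_5 = 1·-13 + 1·-8 = -21
  a_6 = 1·-21 + 1·-13 = -34
  a_7 = 1·-34 + 1·-21 = -55
  a_8 = 1·-55 + 1·-34 = -89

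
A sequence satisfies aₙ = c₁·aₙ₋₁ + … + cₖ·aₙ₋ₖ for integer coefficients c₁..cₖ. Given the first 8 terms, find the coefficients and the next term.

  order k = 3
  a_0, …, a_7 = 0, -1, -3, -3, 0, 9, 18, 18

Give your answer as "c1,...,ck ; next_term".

1,0,-3 ; -9

  a_3 = 1·-3 + 0·-1 + -3·0 = -3
  a_4 = 1·-3 + 0·-3 + -3·-1 = 0
  a_5 = 1·0 + 0·-3 + -3·-3 = 9
  a_6 = 1·9 + 0·0 + -3·-3 = 18
  a_7 = 1·18 + 0·9 + -3·0 = 18
  a_8 = 1·18 + 0·18 + -3·9 = -9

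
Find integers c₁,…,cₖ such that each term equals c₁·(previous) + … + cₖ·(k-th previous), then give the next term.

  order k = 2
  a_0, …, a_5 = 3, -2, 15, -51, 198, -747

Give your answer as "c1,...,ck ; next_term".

-3,3 ; 2835

  a_2 = -3·-2 + 3·3 = 15
  a_3 = -3·15 + 3·-2 = -51
  a_4 = -3·-51 + 3·15 = 198
  a_5 = -3·198 + 3·-51 = -747
  a_6 = -3·-747 + 3·198 = 2835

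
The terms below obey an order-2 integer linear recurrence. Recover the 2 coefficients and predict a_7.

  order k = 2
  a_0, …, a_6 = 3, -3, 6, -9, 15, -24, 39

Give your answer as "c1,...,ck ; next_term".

-1,1 ; -63

  a_2 = -1·-3 + 1·3 = 6
  a_3 = -1·6 + 1·-3 = -9
  a_4 = -1·-9 + 1·6 = 15
  a_5 = -1·15 + 1·-9 = -24
  a_6 = -1·-24 + 1·15 = 39
  a_7 = -1·39 + 1·-24 = -63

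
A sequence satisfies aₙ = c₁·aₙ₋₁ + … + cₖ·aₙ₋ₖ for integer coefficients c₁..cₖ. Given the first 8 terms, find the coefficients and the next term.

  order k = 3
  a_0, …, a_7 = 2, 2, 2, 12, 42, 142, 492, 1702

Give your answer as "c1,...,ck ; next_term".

  a_3 = 3·2 + 1·2 + 2·2 = 12
  a_4 = 3·12 + 1·2 + 2·2 = 42
  a_5 = 3·42 + 1·12 + 2·2 = 142
  a_6 = 3·142 + 1·42 + 2·12 = 492
  a_7 = 3·492 + 1·142 + 2·42 = 1702
  a_8 = 3·1702 + 1·492 + 2·142 = 5882

3,1,2 ; 5882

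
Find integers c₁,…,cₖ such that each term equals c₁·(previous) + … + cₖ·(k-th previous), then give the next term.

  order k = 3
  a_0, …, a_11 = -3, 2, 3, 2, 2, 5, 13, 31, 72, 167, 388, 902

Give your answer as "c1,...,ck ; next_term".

  a_3 = 3·3 + -2·2 + 1·-3 = 2
  a_4 = 3·2 + -2·3 + 1·2 = 2
  a_5 = 3·2 + -2·2 + 1·3 = 5
  a_6 = 3·5 + -2·2 + 1·2 = 13
  a_7 = 3·13 + -2·5 + 1·2 = 31
  a_8 = 3·31 + -2·13 + 1·5 = 72
  a_9 = 3·72 + -2·31 + 1·13 = 167
  a_10 = 3·167 + -2·72 + 1·31 = 388
  a_11 = 3·388 + -2·167 + 1·72 = 902
  a_12 = 3·902 + -2·388 + 1·167 = 2097

3,-2,1 ; 2097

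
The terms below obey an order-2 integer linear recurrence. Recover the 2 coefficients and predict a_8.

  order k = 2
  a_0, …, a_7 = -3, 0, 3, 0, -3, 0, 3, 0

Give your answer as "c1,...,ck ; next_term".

  a_2 = 0·0 + -1·-3 = 3
  a_3 = 0·3 + -1·0 = 0
  a_4 = 0·0 + -1·3 = -3
  a_5 = 0·-3 + -1·0 = 0
  a_6 = 0·0 + -1·-3 = 3
  a_7 = 0·3 + -1·0 = 0
  a_8 = 0·0 + -1·3 = -3

0,-1 ; -3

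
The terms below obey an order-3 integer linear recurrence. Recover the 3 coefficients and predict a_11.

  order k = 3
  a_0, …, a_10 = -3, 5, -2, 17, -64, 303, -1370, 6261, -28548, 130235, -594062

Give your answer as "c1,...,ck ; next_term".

  a_3 = -4·-2 + 3·5 + 2·-3 = 17
  a_4 = -4·17 + 3·-2 + 2·5 = -64
  a_5 = -4·-64 + 3·17 + 2·-2 = 303
  a_6 = -4·303 + 3·-64 + 2·17 = -1370
  a_7 = -4·-1370 + 3·303 + 2·-64 = 6261
  a_8 = -4·6261 + 3·-1370 + 2·303 = -28548
  a_9 = -4·-28548 + 3·6261 + 2·-1370 = 130235
  a_10 = -4·130235 + 3·-28548 + 2·6261 = -594062
  a_11 = -4·-594062 + 3·130235 + 2·-28548 = 2709857

-4,3,2 ; 2709857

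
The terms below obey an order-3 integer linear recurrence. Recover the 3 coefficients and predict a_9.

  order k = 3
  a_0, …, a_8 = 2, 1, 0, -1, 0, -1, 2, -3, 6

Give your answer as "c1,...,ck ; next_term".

  a_3 = -1·0 + 1·1 + -1·2 = -1
  a_4 = -1·-1 + 1·0 + -1·1 = 0
  a_5 = -1·0 + 1·-1 + -1·0 = -1
  a_6 = -1·-1 + 1·0 + -1·-1 = 2
  a_7 = -1·2 + 1·-1 + -1·0 = -3
  a_8 = -1·-3 + 1·2 + -1·-1 = 6
  a_9 = -1·6 + 1·-3 + -1·2 = -11

-1,1,-1 ; -11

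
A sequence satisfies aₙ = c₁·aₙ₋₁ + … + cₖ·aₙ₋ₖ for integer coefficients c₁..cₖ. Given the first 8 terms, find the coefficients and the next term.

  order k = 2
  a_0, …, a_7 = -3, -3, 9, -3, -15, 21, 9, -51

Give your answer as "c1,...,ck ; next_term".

  a_2 = -1·-3 + -2·-3 = 9
  a_3 = -1·9 + -2·-3 = -3
  a_4 = -1·-3 + -2·9 = -15
  a_5 = -1·-15 + -2·-3 = 21
  a_6 = -1·21 + -2·-15 = 9
  a_7 = -1·9 + -2·21 = -51
  a_8 = -1·-51 + -2·9 = 33

-1,-2 ; 33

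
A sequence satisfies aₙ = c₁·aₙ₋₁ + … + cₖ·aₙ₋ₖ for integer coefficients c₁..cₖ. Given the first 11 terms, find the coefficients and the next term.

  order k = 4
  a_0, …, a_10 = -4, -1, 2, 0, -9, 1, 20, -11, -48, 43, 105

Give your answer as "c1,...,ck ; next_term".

0,-2,1,1 ; -145

  a_4 = 0·0 + -2·2 + 1·-1 + 1·-4 = -9
  a_5 = 0·-9 + -2·0 + 1·2 + 1·-1 = 1
  a_6 = 0·1 + -2·-9 + 1·0 + 1·2 = 20
  a_7 = 0·20 + -2·1 + 1·-9 + 1·0 = -11
  a_8 = 0·-11 + -2·20 + 1·1 + 1·-9 = -48
  a_9 = 0·-48 + -2·-11 + 1·20 + 1·1 = 43
  a_10 = 0·43 + -2·-48 + 1·-11 + 1·20 = 105
  a_11 = 0·105 + -2·43 + 1·-48 + 1·-11 = -145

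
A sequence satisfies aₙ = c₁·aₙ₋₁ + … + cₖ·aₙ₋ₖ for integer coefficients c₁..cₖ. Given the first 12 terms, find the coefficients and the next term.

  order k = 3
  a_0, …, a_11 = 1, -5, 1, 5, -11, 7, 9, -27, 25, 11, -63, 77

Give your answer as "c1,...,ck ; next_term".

  a_3 = -1·1 + -1·-5 + 1·1 = 5
  a_4 = -1·5 + -1·1 + 1·-5 = -11
  a_5 = -1·-11 + -1·5 + 1·1 = 7
  a_6 = -1·7 + -1·-11 + 1·5 = 9
  a_7 = -1·9 + -1·7 + 1·-11 = -27
  a_8 = -1·-27 + -1·9 + 1·7 = 25
  a_9 = -1·25 + -1·-27 + 1·9 = 11
  a_10 = -1·11 + -1·25 + 1·-27 = -63
  a_11 = -1·-63 + -1·11 + 1·25 = 77
  a_12 = -1·77 + -1·-63 + 1·11 = -3

-1,-1,1 ; -3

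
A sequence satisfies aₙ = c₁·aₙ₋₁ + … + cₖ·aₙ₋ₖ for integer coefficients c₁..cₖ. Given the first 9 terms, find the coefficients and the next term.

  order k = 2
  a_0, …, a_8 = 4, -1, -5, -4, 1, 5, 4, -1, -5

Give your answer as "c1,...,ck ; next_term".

1,-1 ; -4

  a_2 = 1·-1 + -1·4 = -5
  a_3 = 1·-5 + -1·-1 = -4
  a_4 = 1·-4 + -1·-5 = 1
  a_5 = 1·1 + -1·-4 = 5
  a_6 = 1·5 + -1·1 = 4
  a_7 = 1·4 + -1·5 = -1
  a_8 = 1·-1 + -1·4 = -5
  a_9 = 1·-5 + -1·-1 = -4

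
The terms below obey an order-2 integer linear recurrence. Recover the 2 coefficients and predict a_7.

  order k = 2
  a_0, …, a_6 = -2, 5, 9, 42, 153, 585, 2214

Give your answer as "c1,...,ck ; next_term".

3,3 ; 8397

  a_2 = 3·5 + 3·-2 = 9
  a_3 = 3·9 + 3·5 = 42
  a_4 = 3·42 + 3·9 = 153
  a_5 = 3·153 + 3·42 = 585
  a_6 = 3·585 + 3·153 = 2214
  a_7 = 3·2214 + 3·585 = 8397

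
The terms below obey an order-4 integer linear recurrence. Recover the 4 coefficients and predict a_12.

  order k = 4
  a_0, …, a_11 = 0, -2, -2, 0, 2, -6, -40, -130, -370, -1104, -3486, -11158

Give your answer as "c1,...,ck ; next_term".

  a_4 = 4·0 + -4·-2 + 3·-2 + 4·0 = 2
  a_5 = 4·2 + -4·0 + 3·-2 + 4·-2 = -6
  a_6 = 4·-6 + -4·2 + 3·0 + 4·-2 = -40
  a_7 = 4·-40 + -4·-6 + 3·2 + 4·0 = -130
  a_8 = 4·-130 + -4·-40 + 3·-6 + 4·2 = -370
  a_9 = 4·-370 + -4·-130 + 3·-40 + 4·-6 = -1104
  a_10 = 4·-1104 + -4·-370 + 3·-130 + 4·-40 = -3486
  a_11 = 4·-3486 + -4·-1104 + 3·-370 + 4·-130 = -11158
  a_12 = 4·-11158 + -4·-3486 + 3·-1104 + 4·-370 = -35480

4,-4,3,4 ; -35480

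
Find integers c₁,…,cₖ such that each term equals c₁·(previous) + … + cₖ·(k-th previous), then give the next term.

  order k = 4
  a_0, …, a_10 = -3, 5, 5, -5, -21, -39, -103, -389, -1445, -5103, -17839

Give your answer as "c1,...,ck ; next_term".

4,-3,4,2 ; -62605

  a_4 = 4·-5 + -3·5 + 4·5 + 2·-3 = -21
  a_5 = 4·-21 + -3·-5 + 4·5 + 2·5 = -39
  a_6 = 4·-39 + -3·-21 + 4·-5 + 2·5 = -103
  a_7 = 4·-103 + -3·-39 + 4·-21 + 2·-5 = -389
  a_8 = 4·-389 + -3·-103 + 4·-39 + 2·-21 = -1445
  a_9 = 4·-1445 + -3·-389 + 4·-103 + 2·-39 = -5103
  a_10 = 4·-5103 + -3·-1445 + 4·-389 + 2·-103 = -17839
  a_11 = 4·-17839 + -3·-5103 + 4·-1445 + 2·-389 = -62605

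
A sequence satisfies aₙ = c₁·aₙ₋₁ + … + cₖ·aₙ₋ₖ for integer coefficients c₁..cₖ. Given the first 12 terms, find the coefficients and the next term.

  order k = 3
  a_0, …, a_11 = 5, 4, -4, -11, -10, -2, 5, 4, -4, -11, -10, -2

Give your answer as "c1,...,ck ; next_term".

2,-2,1 ; 5

  a_3 = 2·-4 + -2·4 + 1·5 = -11
  a_4 = 2·-11 + -2·-4 + 1·4 = -10
  a_5 = 2·-10 + -2·-11 + 1·-4 = -2
  a_6 = 2·-2 + -2·-10 + 1·-11 = 5
  a_7 = 2·5 + -2·-2 + 1·-10 = 4
  a_8 = 2·4 + -2·5 + 1·-2 = -4
  a_9 = 2·-4 + -2·4 + 1·5 = -11
  a_10 = 2·-11 + -2·-4 + 1·4 = -10
  a_11 = 2·-10 + -2·-11 + 1·-4 = -2
  a_12 = 2·-2 + -2·-10 + 1·-11 = 5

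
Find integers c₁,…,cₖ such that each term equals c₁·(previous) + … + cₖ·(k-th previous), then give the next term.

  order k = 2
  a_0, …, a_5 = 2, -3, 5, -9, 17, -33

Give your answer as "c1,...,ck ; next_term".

-3,-2 ; 65

  a_2 = -3·-3 + -2·2 = 5
  a_3 = -3·5 + -2·-3 = -9
  a_4 = -3·-9 + -2·5 = 17
  a_5 = -3·17 + -2·-9 = -33
  a_6 = -3·-33 + -2·17 = 65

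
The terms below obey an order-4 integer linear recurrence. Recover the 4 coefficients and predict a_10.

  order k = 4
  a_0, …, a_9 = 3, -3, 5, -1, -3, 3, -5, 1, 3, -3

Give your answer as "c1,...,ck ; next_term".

  a_4 = 0·-1 + 0·5 + 0·-3 + -1·3 = -3
  a_5 = 0·-3 + 0·-1 + 0·5 + -1·-3 = 3
  a_6 = 0·3 + 0·-3 + 0·-1 + -1·5 = -5
  a_7 = 0·-5 + 0·3 + 0·-3 + -1·-1 = 1
  a_8 = 0·1 + 0·-5 + 0·3 + -1·-3 = 3
  a_9 = 0·3 + 0·1 + 0·-5 + -1·3 = -3
  a_10 = 0·-3 + 0·3 + 0·1 + -1·-5 = 5

0,0,0,-1 ; 5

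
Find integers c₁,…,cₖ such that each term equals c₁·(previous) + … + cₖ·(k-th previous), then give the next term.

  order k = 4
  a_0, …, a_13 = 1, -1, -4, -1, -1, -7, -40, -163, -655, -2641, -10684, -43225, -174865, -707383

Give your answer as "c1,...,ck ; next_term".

4,0,0,3 ; -2861584

  a_4 = 4·-1 + 0·-4 + 0·-1 + 3·1 = -1
  a_5 = 4·-1 + 0·-1 + 0·-4 + 3·-1 = -7
  a_6 = 4·-7 + 0·-1 + 0·-1 + 3·-4 = -40
  a_7 = 4·-40 + 0·-7 + 0·-1 + 3·-1 = -163
  a_8 = 4·-163 + 0·-40 + 0·-7 + 3·-1 = -655
  a_9 = 4·-655 + 0·-163 + 0·-40 + 3·-7 = -2641
  a_10 = 4·-2641 + 0·-655 + 0·-163 + 3·-40 = -10684
  a_11 = 4·-10684 + 0·-2641 + 0·-655 + 3·-163 = -43225
  a_12 = 4·-43225 + 0·-10684 + 0·-2641 + 3·-655 = -174865
  a_13 = 4·-174865 + 0·-43225 + 0·-10684 + 3·-2641 = -707383
  a_14 = 4·-707383 + 0·-174865 + 0·-43225 + 3·-10684 = -2861584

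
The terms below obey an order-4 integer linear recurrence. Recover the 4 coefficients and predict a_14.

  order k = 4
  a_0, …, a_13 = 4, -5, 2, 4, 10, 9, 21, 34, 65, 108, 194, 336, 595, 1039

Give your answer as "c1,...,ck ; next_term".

  a_4 = 1·4 + 1·2 + 0·-5 + 1·4 = 10
  a_5 = 1·10 + 1·4 + 0·2 + 1·-5 = 9
  a_6 = 1·9 + 1·10 + 0·4 + 1·2 = 21
  a_7 = 1·21 + 1·9 + 0·10 + 1·4 = 34
  a_8 = 1·34 + 1·21 + 0·9 + 1·10 = 65
  a_9 = 1·65 + 1·34 + 0·21 + 1·9 = 108
  a_10 = 1·108 + 1·65 + 0·34 + 1·21 = 194
  a_11 = 1·194 + 1·108 + 0·65 + 1·34 = 336
  a_12 = 1·336 + 1·194 + 0·108 + 1·65 = 595
  a_13 = 1·595 + 1·336 + 0·194 + 1·108 = 1039
  a_14 = 1·1039 + 1·595 + 0·336 + 1·194 = 1828

1,1,0,1 ; 1828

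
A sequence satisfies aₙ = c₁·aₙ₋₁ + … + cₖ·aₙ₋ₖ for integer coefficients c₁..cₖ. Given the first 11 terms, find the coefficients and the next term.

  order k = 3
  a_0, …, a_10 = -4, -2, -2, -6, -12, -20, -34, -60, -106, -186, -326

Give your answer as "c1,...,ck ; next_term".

  a_3 = 2·-2 + -1·-2 + 1·-4 = -6
  a_4 = 2·-6 + -1·-2 + 1·-2 = -12
  a_5 = 2·-12 + -1·-6 + 1·-2 = -20
  a_6 = 2·-20 + -1·-12 + 1·-6 = -34
  a_7 = 2·-34 + -1·-20 + 1·-12 = -60
  a_8 = 2·-60 + -1·-34 + 1·-20 = -106
  a_9 = 2·-106 + -1·-60 + 1·-34 = -186
  a_10 = 2·-186 + -1·-106 + 1·-60 = -326
  a_11 = 2·-326 + -1·-186 + 1·-106 = -572

2,-1,1 ; -572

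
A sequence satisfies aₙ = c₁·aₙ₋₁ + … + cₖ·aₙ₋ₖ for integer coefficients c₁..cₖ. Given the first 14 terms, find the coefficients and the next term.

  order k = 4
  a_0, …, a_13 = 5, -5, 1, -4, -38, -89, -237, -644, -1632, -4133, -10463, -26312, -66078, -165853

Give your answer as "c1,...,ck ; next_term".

3,-1,1,-4 ; -415941

  a_4 = 3·-4 + -1·1 + 1·-5 + -4·5 = -38
  a_5 = 3·-38 + -1·-4 + 1·1 + -4·-5 = -89
  a_6 = 3·-89 + -1·-38 + 1·-4 + -4·1 = -237
  a_7 = 3·-237 + -1·-89 + 1·-38 + -4·-4 = -644
  a_8 = 3·-644 + -1·-237 + 1·-89 + -4·-38 = -1632
  a_9 = 3·-1632 + -1·-644 + 1·-237 + -4·-89 = -4133
  a_10 = 3·-4133 + -1·-1632 + 1·-644 + -4·-237 = -10463
  a_11 = 3·-10463 + -1·-4133 + 1·-1632 + -4·-644 = -26312
  a_12 = 3·-26312 + -1·-10463 + 1·-4133 + -4·-1632 = -66078
  a_13 = 3·-66078 + -1·-26312 + 1·-10463 + -4·-4133 = -165853
  a_14 = 3·-165853 + -1·-66078 + 1·-26312 + -4·-10463 = -415941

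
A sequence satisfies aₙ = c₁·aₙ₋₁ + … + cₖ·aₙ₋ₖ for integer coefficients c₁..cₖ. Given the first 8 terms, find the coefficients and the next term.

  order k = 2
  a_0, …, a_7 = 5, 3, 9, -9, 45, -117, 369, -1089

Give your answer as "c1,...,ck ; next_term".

-2,3 ; 3285

  a_2 = -2·3 + 3·5 = 9
  a_3 = -2·9 + 3·3 = -9
  a_4 = -2·-9 + 3·9 = 45
  a_5 = -2·45 + 3·-9 = -117
  a_6 = -2·-117 + 3·45 = 369
  a_7 = -2·369 + 3·-117 = -1089
  a_8 = -2·-1089 + 3·369 = 3285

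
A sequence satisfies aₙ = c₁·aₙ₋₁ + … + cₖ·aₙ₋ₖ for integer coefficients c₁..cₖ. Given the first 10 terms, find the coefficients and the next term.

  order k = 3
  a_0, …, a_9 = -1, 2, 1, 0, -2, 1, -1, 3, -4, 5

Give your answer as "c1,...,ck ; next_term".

  a_3 = -1·1 + 0·2 + -1·-1 = 0
  a_4 = -1·0 + 0·1 + -1·2 = -2
  a_5 = -1·-2 + 0·0 + -1·1 = 1
  a_6 = -1·1 + 0·-2 + -1·0 = -1
  a_7 = -1·-1 + 0·1 + -1·-2 = 3
  a_8 = -1·3 + 0·-1 + -1·1 = -4
  a_9 = -1·-4 + 0·3 + -1·-1 = 5
  a_10 = -1·5 + 0·-4 + -1·3 = -8

-1,0,-1 ; -8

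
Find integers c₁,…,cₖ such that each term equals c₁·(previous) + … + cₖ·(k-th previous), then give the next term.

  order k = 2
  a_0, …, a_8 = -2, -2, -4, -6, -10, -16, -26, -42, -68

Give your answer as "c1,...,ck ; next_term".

  a_2 = 1·-2 + 1·-2 = -4
  a_3 = 1·-4 + 1·-2 = -6
  a_4 = 1·-6 + 1·-4 = -10
  a_5 = 1·-10 + 1·-6 = -16
  a_6 = 1·-16 + 1·-10 = -26
  a_7 = 1·-26 + 1·-16 = -42
  a_8 = 1·-42 + 1·-26 = -68
  a_9 = 1·-68 + 1·-42 = -110

1,1 ; -110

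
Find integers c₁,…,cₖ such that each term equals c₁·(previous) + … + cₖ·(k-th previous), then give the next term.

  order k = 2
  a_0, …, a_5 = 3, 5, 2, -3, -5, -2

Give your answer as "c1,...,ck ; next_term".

  a_2 = 1·5 + -1·3 = 2
  a_3 = 1·2 + -1·5 = -3
  a_4 = 1·-3 + -1·2 = -5
  a_5 = 1·-5 + -1·-3 = -2
  a_6 = 1·-2 + -1·-5 = 3

1,-1 ; 3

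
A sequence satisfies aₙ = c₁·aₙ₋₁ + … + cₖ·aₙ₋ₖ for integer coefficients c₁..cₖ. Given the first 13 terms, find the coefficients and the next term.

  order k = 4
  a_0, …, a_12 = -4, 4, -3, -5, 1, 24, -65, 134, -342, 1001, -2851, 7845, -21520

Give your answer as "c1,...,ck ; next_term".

  a_4 = -3·-5 + -2·-3 + -3·4 + 2·-4 = 1
  a_5 = -3·1 + -2·-5 + -3·-3 + 2·4 = 24
  a_6 = -3·24 + -2·1 + -3·-5 + 2·-3 = -65
  a_7 = -3·-65 + -2·24 + -3·1 + 2·-5 = 134
  a_8 = -3·134 + -2·-65 + -3·24 + 2·1 = -342
  a_9 = -3·-342 + -2·134 + -3·-65 + 2·24 = 1001
  a_10 = -3·1001 + -2·-342 + -3·134 + 2·-65 = -2851
  a_11 = -3·-2851 + -2·1001 + -3·-342 + 2·134 = 7845
  a_12 = -3·7845 + -2·-2851 + -3·1001 + 2·-342 = -21520
  a_13 = -3·-21520 + -2·7845 + -3·-2851 + 2·1001 = 59425

-3,-2,-3,2 ; 59425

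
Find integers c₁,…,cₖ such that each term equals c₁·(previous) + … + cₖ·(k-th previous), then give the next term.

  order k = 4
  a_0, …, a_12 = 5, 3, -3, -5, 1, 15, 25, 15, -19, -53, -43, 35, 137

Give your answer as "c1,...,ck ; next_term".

2,-2,0,1 ; 151

  a_4 = 2·-5 + -2·-3 + 0·3 + 1·5 = 1
  a_5 = 2·1 + -2·-5 + 0·-3 + 1·3 = 15
  a_6 = 2·15 + -2·1 + 0·-5 + 1·-3 = 25
  a_7 = 2·25 + -2·15 + 0·1 + 1·-5 = 15
  a_8 = 2·15 + -2·25 + 0·15 + 1·1 = -19
  a_9 = 2·-19 + -2·15 + 0·25 + 1·15 = -53
  a_10 = 2·-53 + -2·-19 + 0·15 + 1·25 = -43
  a_11 = 2·-43 + -2·-53 + 0·-19 + 1·15 = 35
  a_12 = 2·35 + -2·-43 + 0·-53 + 1·-19 = 137
  a_13 = 2·137 + -2·35 + 0·-43 + 1·-53 = 151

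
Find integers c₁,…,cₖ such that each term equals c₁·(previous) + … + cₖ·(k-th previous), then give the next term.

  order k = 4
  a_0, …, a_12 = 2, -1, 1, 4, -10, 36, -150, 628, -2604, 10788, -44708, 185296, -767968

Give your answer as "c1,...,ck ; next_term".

  a_4 = -4·4 + 0·1 + -2·-1 + 2·2 = -10
  a_5 = -4·-10 + 0·4 + -2·1 + 2·-1 = 36
  a_6 = -4·36 + 0·-10 + -2·4 + 2·1 = -150
  a_7 = -4·-150 + 0·36 + -2·-10 + 2·4 = 628
  a_8 = -4·628 + 0·-150 + -2·36 + 2·-10 = -2604
  a_9 = -4·-2604 + 0·628 + -2·-150 + 2·36 = 10788
  a_10 = -4·10788 + 0·-2604 + -2·628 + 2·-150 = -44708
  a_11 = -4·-44708 + 0·10788 + -2·-2604 + 2·628 = 185296
  a_12 = -4·185296 + 0·-44708 + -2·10788 + 2·-2604 = -767968
  a_13 = -4·-767968 + 0·185296 + -2·-44708 + 2·10788 = 3182864

-4,0,-2,2 ; 3182864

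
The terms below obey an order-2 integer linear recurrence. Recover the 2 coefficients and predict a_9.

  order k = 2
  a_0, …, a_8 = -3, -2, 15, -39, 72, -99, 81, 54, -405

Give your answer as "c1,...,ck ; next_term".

-3,-3 ; 1053

  a_2 = -3·-2 + -3·-3 = 15
  a_3 = -3·15 + -3·-2 = -39
  a_4 = -3·-39 + -3·15 = 72
  a_5 = -3·72 + -3·-39 = -99
  a_6 = -3·-99 + -3·72 = 81
  a_7 = -3·81 + -3·-99 = 54
  a_8 = -3·54 + -3·81 = -405
  a_9 = -3·-405 + -3·54 = 1053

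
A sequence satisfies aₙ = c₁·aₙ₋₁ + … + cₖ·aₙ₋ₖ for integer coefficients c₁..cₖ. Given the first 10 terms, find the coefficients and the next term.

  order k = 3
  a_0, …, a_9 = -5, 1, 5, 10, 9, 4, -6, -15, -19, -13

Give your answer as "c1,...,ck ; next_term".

1,0,-1 ; 2

  a_3 = 1·5 + 0·1 + -1·-5 = 10
  a_4 = 1·10 + 0·5 + -1·1 = 9
  a_5 = 1·9 + 0·10 + -1·5 = 4
  a_6 = 1·4 + 0·9 + -1·10 = -6
  a_7 = 1·-6 + 0·4 + -1·9 = -15
  a_8 = 1·-15 + 0·-6 + -1·4 = -19
  a_9 = 1·-19 + 0·-15 + -1·-6 = -13
  a_10 = 1·-13 + 0·-19 + -1·-15 = 2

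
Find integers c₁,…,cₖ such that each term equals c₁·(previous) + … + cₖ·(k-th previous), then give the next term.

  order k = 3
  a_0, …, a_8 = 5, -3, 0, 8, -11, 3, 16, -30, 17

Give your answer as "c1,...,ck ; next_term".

  a_3 = -1·0 + -1·-3 + 1·5 = 8
  a_4 = -1·8 + -1·0 + 1·-3 = -11
  a_5 = -1·-11 + -1·8 + 1·0 = 3
  a_6 = -1·3 + -1·-11 + 1·8 = 16
  a_7 = -1·16 + -1·3 + 1·-11 = -30
  a_8 = -1·-30 + -1·16 + 1·3 = 17
  a_9 = -1·17 + -1·-30 + 1·16 = 29

-1,-1,1 ; 29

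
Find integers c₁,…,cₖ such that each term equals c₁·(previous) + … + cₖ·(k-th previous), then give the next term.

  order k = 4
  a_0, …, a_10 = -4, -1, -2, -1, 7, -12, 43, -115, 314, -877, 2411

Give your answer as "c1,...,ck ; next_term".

  a_4 = -2·-1 + 2·-2 + -1·-1 + -2·-4 = 7
  a_5 = -2·7 + 2·-1 + -1·-2 + -2·-1 = -12
  a_6 = -2·-12 + 2·7 + -1·-1 + -2·-2 = 43
  a_7 = -2·43 + 2·-12 + -1·7 + -2·-1 = -115
  a_8 = -2·-115 + 2·43 + -1·-12 + -2·7 = 314
  a_9 = -2·314 + 2·-115 + -1·43 + -2·-12 = -877
  a_10 = -2·-877 + 2·314 + -1·-115 + -2·43 = 2411
  a_11 = -2·2411 + 2·-877 + -1·314 + -2·-115 = -6660

-2,2,-1,-2 ; -6660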